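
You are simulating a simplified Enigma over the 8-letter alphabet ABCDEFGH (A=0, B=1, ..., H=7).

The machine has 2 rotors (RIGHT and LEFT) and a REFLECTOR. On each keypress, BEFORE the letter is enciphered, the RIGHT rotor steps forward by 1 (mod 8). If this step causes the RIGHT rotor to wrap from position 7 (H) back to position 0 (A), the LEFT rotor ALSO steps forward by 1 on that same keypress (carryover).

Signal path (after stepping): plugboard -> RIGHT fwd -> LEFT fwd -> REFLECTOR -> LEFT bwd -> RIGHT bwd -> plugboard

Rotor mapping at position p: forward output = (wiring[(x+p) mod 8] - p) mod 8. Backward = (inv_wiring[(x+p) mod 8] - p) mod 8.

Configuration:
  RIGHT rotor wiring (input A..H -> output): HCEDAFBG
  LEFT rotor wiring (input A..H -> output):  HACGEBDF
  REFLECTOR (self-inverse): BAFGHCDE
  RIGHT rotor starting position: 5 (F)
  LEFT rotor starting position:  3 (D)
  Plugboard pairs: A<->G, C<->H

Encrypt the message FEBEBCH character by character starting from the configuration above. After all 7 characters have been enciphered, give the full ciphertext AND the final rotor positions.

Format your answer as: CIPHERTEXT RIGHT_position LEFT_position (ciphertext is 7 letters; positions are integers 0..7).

Answer: CAFCEAD 4 4

Derivation:
Char 1 ('F'): step: R->6, L=3; F->plug->F->R->F->L->E->refl->H->L'->H->R'->H->plug->C
Char 2 ('E'): step: R->7, L=3; E->plug->E->R->E->L->C->refl->F->L'->G->R'->G->plug->A
Char 3 ('B'): step: R->0, L->4 (L advanced); B->plug->B->R->C->L->H->refl->E->L'->F->R'->F->plug->F
Char 4 ('E'): step: R->1, L=4; E->plug->E->R->E->L->D->refl->G->L'->G->R'->H->plug->C
Char 5 ('B'): step: R->2, L=4; B->plug->B->R->B->L->F->refl->C->L'->H->R'->E->plug->E
Char 6 ('C'): step: R->3, L=4; C->plug->H->R->B->L->F->refl->C->L'->H->R'->G->plug->A
Char 7 ('H'): step: R->4, L=4; H->plug->C->R->F->L->E->refl->H->L'->C->R'->D->plug->D
Final: ciphertext=CAFCEAD, RIGHT=4, LEFT=4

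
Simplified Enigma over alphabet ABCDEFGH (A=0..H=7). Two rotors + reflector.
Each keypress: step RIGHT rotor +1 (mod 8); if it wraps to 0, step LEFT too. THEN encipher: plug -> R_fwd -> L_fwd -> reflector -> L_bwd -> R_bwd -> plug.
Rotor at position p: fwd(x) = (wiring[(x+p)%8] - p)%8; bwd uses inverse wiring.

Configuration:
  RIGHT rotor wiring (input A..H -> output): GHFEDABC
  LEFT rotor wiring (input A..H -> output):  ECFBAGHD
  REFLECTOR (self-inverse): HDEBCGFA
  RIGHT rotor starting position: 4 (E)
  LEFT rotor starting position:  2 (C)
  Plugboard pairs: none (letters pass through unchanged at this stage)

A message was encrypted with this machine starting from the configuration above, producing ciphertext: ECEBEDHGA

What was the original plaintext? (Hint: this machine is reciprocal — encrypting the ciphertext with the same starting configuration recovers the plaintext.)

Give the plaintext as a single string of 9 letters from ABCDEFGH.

Char 1 ('E'): step: R->5, L=2; E->plug->E->R->C->L->G->refl->F->L'->E->R'->B->plug->B
Char 2 ('C'): step: R->6, L=2; C->plug->C->R->A->L->D->refl->B->L'->F->R'->G->plug->G
Char 3 ('E'): step: R->7, L=2; E->plug->E->R->F->L->B->refl->D->L'->A->R'->C->plug->C
Char 4 ('B'): step: R->0, L->3 (L advanced); B->plug->B->R->H->L->C->refl->E->L'->D->R'->E->plug->E
Char 5 ('E'): step: R->1, L=3; E->plug->E->R->H->L->C->refl->E->L'->D->R'->C->plug->C
Char 6 ('D'): step: R->2, L=3; D->plug->D->R->G->L->H->refl->A->L'->E->R'->G->plug->G
Char 7 ('H'): step: R->3, L=3; H->plug->H->R->C->L->D->refl->B->L'->F->R'->C->plug->C
Char 8 ('G'): step: R->4, L=3; G->plug->G->R->B->L->F->refl->G->L'->A->R'->H->plug->H
Char 9 ('A'): step: R->5, L=3; A->plug->A->R->D->L->E->refl->C->L'->H->R'->G->plug->G

Answer: BGCECGCHG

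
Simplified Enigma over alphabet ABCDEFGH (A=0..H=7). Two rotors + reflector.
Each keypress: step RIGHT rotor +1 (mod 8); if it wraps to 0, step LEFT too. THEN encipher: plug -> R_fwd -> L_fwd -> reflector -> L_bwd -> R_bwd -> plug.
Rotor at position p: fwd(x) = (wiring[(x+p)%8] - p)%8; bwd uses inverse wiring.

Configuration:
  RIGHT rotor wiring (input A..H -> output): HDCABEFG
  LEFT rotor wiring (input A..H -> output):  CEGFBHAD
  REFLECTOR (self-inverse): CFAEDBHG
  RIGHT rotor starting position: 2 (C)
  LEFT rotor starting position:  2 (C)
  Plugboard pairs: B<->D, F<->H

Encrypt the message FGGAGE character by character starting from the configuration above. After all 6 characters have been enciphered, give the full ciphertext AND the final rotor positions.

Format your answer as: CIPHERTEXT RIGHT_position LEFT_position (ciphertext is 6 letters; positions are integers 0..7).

Answer: DHHFBG 0 3

Derivation:
Char 1 ('F'): step: R->3, L=2; F->plug->H->R->H->L->C->refl->A->L'->G->R'->B->plug->D
Char 2 ('G'): step: R->4, L=2; G->plug->G->R->G->L->A->refl->C->L'->H->R'->F->plug->H
Char 3 ('G'): step: R->5, L=2; G->plug->G->R->D->L->F->refl->B->L'->F->R'->F->plug->H
Char 4 ('A'): step: R->6, L=2; A->plug->A->R->H->L->C->refl->A->L'->G->R'->H->plug->F
Char 5 ('G'): step: R->7, L=2; G->plug->G->R->F->L->B->refl->F->L'->D->R'->D->plug->B
Char 6 ('E'): step: R->0, L->3 (L advanced); E->plug->E->R->B->L->G->refl->H->L'->F->R'->G->plug->G
Final: ciphertext=DHHFBG, RIGHT=0, LEFT=3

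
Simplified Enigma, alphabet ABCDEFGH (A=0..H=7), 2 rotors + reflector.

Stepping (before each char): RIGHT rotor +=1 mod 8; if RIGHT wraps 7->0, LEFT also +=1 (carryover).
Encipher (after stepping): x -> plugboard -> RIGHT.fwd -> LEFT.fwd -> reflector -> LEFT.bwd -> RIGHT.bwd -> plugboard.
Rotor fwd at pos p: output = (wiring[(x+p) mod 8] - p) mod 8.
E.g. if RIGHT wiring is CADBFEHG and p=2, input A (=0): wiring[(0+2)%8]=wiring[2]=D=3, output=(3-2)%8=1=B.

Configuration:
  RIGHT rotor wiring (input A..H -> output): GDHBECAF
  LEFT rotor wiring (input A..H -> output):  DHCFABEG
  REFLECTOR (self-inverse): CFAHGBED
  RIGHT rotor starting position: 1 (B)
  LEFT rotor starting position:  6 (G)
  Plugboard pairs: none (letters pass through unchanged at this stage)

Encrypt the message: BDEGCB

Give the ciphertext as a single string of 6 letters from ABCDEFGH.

Char 1 ('B'): step: R->2, L=6; B->plug->B->R->H->L->D->refl->H->L'->F->R'->A->plug->A
Char 2 ('D'): step: R->3, L=6; D->plug->D->R->F->L->H->refl->D->L'->H->R'->C->plug->C
Char 3 ('E'): step: R->4, L=6; E->plug->E->R->C->L->F->refl->B->L'->D->R'->G->plug->G
Char 4 ('G'): step: R->5, L=6; G->plug->G->R->E->L->E->refl->G->L'->A->R'->C->plug->C
Char 5 ('C'): step: R->6, L=6; C->plug->C->R->A->L->G->refl->E->L'->E->R'->H->plug->H
Char 6 ('B'): step: R->7, L=6; B->plug->B->R->H->L->D->refl->H->L'->F->R'->F->plug->F

Answer: ACGCHF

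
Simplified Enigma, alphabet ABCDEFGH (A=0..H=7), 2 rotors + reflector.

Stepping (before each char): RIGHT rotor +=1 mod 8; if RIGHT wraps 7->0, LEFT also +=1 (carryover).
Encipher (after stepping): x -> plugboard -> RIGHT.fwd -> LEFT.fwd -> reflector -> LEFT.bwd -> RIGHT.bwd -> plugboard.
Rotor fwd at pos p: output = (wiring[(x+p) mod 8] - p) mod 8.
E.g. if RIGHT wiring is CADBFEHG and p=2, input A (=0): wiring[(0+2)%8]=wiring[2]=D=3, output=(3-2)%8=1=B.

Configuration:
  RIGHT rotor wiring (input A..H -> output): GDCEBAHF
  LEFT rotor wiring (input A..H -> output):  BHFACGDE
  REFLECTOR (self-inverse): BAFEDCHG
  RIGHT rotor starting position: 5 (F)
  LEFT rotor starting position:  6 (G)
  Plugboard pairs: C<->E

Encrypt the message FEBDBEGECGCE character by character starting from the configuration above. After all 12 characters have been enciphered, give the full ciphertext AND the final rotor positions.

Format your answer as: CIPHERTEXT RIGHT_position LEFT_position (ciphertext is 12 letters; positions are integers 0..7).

Answer: HGABGHEDHHHD 1 0

Derivation:
Char 1 ('F'): step: R->6, L=6; F->plug->F->R->G->L->E->refl->D->L'->C->R'->H->plug->H
Char 2 ('E'): step: R->7, L=6; E->plug->C->R->E->L->H->refl->G->L'->B->R'->G->plug->G
Char 3 ('B'): step: R->0, L->7 (L advanced); B->plug->B->R->D->L->G->refl->H->L'->G->R'->A->plug->A
Char 4 ('D'): step: R->1, L=7; D->plug->D->R->A->L->F->refl->C->L'->B->R'->B->plug->B
Char 5 ('B'): step: R->2, L=7; B->plug->B->R->C->L->A->refl->B->L'->E->R'->G->plug->G
Char 6 ('E'): step: R->3, L=7; E->plug->C->R->F->L->D->refl->E->L'->H->R'->H->plug->H
Char 7 ('G'): step: R->4, L=7; G->plug->G->R->G->L->H->refl->G->L'->D->R'->C->plug->E
Char 8 ('E'): step: R->5, L=7; E->plug->C->R->A->L->F->refl->C->L'->B->R'->D->plug->D
Char 9 ('C'): step: R->6, L=7; C->plug->E->R->E->L->B->refl->A->L'->C->R'->H->plug->H
Char 10 ('G'): step: R->7, L=7; G->plug->G->R->B->L->C->refl->F->L'->A->R'->H->plug->H
Char 11 ('C'): step: R->0, L->0 (L advanced); C->plug->E->R->B->L->H->refl->G->L'->F->R'->H->plug->H
Char 12 ('E'): step: R->1, L=0; E->plug->C->R->D->L->A->refl->B->L'->A->R'->D->plug->D
Final: ciphertext=HGABGHEDHHHD, RIGHT=1, LEFT=0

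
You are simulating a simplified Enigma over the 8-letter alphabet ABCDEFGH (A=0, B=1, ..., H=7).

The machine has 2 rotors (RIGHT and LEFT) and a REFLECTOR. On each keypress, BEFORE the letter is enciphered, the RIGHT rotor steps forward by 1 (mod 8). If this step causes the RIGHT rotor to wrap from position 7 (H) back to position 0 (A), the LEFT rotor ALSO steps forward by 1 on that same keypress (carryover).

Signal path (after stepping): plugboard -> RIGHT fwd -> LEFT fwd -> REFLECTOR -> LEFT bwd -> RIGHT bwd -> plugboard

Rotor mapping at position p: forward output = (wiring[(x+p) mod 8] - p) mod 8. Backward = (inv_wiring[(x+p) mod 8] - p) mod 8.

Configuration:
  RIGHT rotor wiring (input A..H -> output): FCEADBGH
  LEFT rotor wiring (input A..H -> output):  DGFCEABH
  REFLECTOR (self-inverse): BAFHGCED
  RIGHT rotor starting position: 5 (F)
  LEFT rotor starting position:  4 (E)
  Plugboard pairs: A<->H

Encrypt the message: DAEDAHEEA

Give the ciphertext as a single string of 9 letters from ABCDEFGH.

Answer: AEFGDEDHB

Derivation:
Char 1 ('D'): step: R->6, L=4; D->plug->D->R->E->L->H->refl->D->L'->D->R'->H->plug->A
Char 2 ('A'): step: R->7, L=4; A->plug->H->R->H->L->G->refl->E->L'->B->R'->E->plug->E
Char 3 ('E'): step: R->0, L->5 (L advanced); E->plug->E->R->D->L->G->refl->E->L'->B->R'->F->plug->F
Char 4 ('D'): step: R->1, L=5; D->plug->D->R->C->L->C->refl->F->L'->G->R'->G->plug->G
Char 5 ('A'): step: R->2, L=5; A->plug->H->R->A->L->D->refl->H->L'->H->R'->D->plug->D
Char 6 ('H'): step: R->3, L=5; H->plug->A->R->F->L->A->refl->B->L'->E->R'->E->plug->E
Char 7 ('E'): step: R->4, L=5; E->plug->E->R->B->L->E->refl->G->L'->D->R'->D->plug->D
Char 8 ('E'): step: R->5, L=5; E->plug->E->R->F->L->A->refl->B->L'->E->R'->A->plug->H
Char 9 ('A'): step: R->6, L=5; A->plug->H->R->D->L->G->refl->E->L'->B->R'->B->plug->B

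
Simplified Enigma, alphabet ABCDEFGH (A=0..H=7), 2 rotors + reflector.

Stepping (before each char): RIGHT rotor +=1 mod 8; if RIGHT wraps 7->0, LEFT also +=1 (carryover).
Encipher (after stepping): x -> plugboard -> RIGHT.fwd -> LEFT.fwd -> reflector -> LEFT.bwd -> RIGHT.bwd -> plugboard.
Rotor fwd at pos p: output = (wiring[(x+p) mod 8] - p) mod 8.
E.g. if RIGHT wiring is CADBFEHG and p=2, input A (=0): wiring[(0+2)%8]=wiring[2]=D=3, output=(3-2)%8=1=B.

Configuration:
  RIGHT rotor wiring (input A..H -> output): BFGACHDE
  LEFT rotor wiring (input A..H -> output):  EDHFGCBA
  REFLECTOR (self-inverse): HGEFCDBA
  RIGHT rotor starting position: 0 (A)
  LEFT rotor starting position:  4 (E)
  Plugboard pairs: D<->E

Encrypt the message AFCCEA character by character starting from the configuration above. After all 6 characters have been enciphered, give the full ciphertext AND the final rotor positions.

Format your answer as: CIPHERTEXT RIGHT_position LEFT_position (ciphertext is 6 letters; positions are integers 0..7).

Char 1 ('A'): step: R->1, L=4; A->plug->A->R->E->L->A->refl->H->L'->F->R'->B->plug->B
Char 2 ('F'): step: R->2, L=4; F->plug->F->R->C->L->F->refl->D->L'->G->R'->B->plug->B
Char 3 ('C'): step: R->3, L=4; C->plug->C->R->E->L->A->refl->H->L'->F->R'->A->plug->A
Char 4 ('C'): step: R->4, L=4; C->plug->C->R->H->L->B->refl->G->L'->B->R'->F->plug->F
Char 5 ('E'): step: R->5, L=4; E->plug->D->R->E->L->A->refl->H->L'->F->R'->H->plug->H
Char 6 ('A'): step: R->6, L=4; A->plug->A->R->F->L->H->refl->A->L'->E->R'->G->plug->G
Final: ciphertext=BBAFHG, RIGHT=6, LEFT=4

Answer: BBAFHG 6 4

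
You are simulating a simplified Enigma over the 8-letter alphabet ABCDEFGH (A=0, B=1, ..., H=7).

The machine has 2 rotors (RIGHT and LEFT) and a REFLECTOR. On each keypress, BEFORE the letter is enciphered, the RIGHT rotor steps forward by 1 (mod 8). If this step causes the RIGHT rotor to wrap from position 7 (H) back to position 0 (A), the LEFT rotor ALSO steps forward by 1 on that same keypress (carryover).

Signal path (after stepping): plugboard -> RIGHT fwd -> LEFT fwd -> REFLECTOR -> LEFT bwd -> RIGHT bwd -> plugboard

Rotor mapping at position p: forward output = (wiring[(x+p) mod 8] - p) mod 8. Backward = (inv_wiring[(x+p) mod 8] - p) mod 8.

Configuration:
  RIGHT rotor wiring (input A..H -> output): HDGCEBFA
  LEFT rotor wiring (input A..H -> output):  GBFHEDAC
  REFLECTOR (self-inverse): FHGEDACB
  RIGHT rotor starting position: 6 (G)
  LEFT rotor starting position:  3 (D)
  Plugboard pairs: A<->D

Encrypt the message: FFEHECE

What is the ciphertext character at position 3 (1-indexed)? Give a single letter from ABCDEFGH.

Char 1 ('F'): step: R->7, L=3; F->plug->F->R->F->L->D->refl->E->L'->A->R'->B->plug->B
Char 2 ('F'): step: R->0, L->4 (L advanced); F->plug->F->R->B->L->H->refl->B->L'->G->R'->C->plug->C
Char 3 ('E'): step: R->1, L=4; E->plug->E->R->A->L->A->refl->F->L'->F->R'->B->plug->B

B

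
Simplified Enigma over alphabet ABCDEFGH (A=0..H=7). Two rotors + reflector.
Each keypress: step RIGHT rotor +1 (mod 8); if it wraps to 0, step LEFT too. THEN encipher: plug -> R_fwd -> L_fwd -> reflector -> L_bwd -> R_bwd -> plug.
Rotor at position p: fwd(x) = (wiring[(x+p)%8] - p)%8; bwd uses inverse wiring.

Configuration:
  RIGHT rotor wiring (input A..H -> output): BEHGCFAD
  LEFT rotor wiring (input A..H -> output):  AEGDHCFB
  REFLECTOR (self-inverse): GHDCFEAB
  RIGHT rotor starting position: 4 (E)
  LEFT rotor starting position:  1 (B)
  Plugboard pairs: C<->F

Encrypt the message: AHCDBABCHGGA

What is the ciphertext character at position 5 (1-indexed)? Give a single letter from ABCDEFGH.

Char 1 ('A'): step: R->5, L=1; A->plug->A->R->A->L->D->refl->C->L'->C->R'->F->plug->C
Char 2 ('H'): step: R->6, L=1; H->plug->H->R->H->L->H->refl->B->L'->E->R'->G->plug->G
Char 3 ('C'): step: R->7, L=1; C->plug->F->R->D->L->G->refl->A->L'->G->R'->G->plug->G
Char 4 ('D'): step: R->0, L->2 (L advanced); D->plug->D->R->G->L->G->refl->A->L'->D->R'->H->plug->H
Char 5 ('B'): step: R->1, L=2; B->plug->B->R->G->L->G->refl->A->L'->D->R'->A->plug->A

A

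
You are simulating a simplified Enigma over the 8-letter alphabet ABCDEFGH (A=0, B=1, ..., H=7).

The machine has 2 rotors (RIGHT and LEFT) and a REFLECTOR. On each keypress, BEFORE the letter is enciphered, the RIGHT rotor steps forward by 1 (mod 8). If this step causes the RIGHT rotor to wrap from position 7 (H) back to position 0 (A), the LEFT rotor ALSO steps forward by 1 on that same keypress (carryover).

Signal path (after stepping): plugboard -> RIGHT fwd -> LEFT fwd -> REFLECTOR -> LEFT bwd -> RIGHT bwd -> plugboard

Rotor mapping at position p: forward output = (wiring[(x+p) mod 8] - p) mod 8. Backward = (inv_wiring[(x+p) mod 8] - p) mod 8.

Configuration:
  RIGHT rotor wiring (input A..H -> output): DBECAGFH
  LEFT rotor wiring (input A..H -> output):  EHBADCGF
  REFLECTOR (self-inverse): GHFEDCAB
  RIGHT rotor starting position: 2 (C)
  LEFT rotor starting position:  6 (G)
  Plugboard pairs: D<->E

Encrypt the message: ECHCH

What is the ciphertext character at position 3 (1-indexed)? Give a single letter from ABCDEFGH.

Char 1 ('E'): step: R->3, L=6; E->plug->D->R->C->L->G->refl->A->L'->A->R'->F->plug->F
Char 2 ('C'): step: R->4, L=6; C->plug->C->R->B->L->H->refl->B->L'->D->R'->D->plug->E
Char 3 ('H'): step: R->5, L=6; H->plug->H->R->D->L->B->refl->H->L'->B->R'->A->plug->A

A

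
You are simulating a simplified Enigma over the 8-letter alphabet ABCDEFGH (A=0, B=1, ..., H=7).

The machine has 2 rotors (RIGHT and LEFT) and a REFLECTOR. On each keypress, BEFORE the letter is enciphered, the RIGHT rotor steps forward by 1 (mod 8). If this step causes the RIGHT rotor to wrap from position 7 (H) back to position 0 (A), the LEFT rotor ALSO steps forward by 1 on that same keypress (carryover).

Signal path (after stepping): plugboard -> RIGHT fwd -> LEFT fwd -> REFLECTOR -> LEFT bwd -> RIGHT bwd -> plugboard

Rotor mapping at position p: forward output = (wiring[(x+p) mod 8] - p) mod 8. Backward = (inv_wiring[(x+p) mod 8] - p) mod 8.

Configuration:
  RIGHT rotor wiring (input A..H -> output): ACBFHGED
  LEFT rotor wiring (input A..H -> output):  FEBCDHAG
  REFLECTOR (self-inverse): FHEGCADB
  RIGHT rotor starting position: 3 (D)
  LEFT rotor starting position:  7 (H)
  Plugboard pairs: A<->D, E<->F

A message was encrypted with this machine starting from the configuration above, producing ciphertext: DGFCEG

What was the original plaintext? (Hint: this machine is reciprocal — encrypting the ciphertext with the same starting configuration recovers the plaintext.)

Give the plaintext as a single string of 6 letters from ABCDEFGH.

Answer: GBBHDF

Derivation:
Char 1 ('D'): step: R->4, L=7; D->plug->A->R->D->L->C->refl->E->L'->F->R'->G->plug->G
Char 2 ('G'): step: R->5, L=7; G->plug->G->R->A->L->H->refl->B->L'->H->R'->B->plug->B
Char 3 ('F'): step: R->6, L=7; F->plug->E->R->D->L->C->refl->E->L'->F->R'->B->plug->B
Char 4 ('C'): step: R->7, L=7; C->plug->C->R->D->L->C->refl->E->L'->F->R'->H->plug->H
Char 5 ('E'): step: R->0, L->0 (L advanced); E->plug->F->R->G->L->A->refl->F->L'->A->R'->A->plug->D
Char 6 ('G'): step: R->1, L=0; G->plug->G->R->C->L->B->refl->H->L'->F->R'->E->plug->F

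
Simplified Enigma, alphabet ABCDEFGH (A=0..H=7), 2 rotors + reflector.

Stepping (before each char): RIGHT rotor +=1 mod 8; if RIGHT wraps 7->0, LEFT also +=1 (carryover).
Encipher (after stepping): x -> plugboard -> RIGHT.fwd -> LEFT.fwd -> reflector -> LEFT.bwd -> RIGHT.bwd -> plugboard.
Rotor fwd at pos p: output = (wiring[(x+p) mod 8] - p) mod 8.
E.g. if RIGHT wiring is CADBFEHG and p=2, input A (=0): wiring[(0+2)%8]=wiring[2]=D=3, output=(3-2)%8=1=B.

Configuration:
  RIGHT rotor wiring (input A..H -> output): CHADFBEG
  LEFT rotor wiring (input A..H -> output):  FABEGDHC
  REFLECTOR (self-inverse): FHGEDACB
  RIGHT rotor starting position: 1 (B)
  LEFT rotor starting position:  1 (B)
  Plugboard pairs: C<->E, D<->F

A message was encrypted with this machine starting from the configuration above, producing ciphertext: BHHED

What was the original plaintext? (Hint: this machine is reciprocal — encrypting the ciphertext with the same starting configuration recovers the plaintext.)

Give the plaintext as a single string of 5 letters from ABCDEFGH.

Answer: EGFDE

Derivation:
Char 1 ('B'): step: R->2, L=1; B->plug->B->R->B->L->A->refl->F->L'->D->R'->C->plug->E
Char 2 ('H'): step: R->3, L=1; H->plug->H->R->F->L->G->refl->C->L'->E->R'->G->plug->G
Char 3 ('H'): step: R->4, L=1; H->plug->H->R->H->L->E->refl->D->L'->C->R'->D->plug->F
Char 4 ('E'): step: R->5, L=1; E->plug->C->R->B->L->A->refl->F->L'->D->R'->F->plug->D
Char 5 ('D'): step: R->6, L=1; D->plug->F->R->F->L->G->refl->C->L'->E->R'->C->plug->E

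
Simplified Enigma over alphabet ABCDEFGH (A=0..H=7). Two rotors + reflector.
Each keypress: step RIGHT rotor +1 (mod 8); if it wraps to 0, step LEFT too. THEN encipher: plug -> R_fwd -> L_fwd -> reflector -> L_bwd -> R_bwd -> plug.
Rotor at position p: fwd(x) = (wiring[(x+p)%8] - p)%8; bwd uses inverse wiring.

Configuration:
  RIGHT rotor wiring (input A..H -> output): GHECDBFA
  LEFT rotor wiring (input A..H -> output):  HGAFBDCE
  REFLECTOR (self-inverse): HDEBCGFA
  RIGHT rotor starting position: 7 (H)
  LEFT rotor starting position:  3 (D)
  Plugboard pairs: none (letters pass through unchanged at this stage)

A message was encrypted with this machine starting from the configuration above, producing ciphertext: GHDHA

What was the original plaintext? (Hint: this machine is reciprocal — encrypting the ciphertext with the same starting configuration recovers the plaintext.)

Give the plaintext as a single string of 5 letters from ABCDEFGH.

Char 1 ('G'): step: R->0, L->4 (L advanced); G->plug->G->R->F->L->C->refl->E->L'->G->R'->A->plug->A
Char 2 ('H'): step: R->1, L=4; H->plug->H->R->F->L->C->refl->E->L'->G->R'->A->plug->A
Char 3 ('D'): step: R->2, L=4; D->plug->D->R->H->L->B->refl->D->L'->E->R'->G->plug->G
Char 4 ('H'): step: R->3, L=4; H->plug->H->R->B->L->H->refl->A->L'->D->R'->F->plug->F
Char 5 ('A'): step: R->4, L=4; A->plug->A->R->H->L->B->refl->D->L'->E->R'->D->plug->D

Answer: AAGFD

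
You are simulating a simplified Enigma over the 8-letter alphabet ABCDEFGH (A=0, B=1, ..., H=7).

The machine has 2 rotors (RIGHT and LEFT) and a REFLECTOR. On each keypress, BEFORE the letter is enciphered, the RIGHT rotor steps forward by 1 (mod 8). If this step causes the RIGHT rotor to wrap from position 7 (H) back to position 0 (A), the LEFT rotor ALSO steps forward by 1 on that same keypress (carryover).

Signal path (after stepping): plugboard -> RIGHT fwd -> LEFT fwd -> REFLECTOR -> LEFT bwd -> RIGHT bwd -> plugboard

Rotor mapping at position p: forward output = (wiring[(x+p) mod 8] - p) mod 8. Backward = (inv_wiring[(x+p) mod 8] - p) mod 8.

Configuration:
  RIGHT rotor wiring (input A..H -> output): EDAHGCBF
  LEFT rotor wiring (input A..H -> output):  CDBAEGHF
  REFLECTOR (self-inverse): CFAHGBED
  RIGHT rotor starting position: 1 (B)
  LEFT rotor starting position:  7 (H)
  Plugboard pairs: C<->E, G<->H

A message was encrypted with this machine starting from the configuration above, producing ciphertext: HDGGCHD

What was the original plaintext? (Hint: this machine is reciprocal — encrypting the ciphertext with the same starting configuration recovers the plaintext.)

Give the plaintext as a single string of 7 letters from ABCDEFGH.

Answer: DFFCHFF

Derivation:
Char 1 ('H'): step: R->2, L=7; H->plug->G->R->C->L->E->refl->G->L'->A->R'->D->plug->D
Char 2 ('D'): step: R->3, L=7; D->plug->D->R->G->L->H->refl->D->L'->B->R'->F->plug->F
Char 3 ('G'): step: R->4, L=7; G->plug->H->R->D->L->C->refl->A->L'->H->R'->F->plug->F
Char 4 ('G'): step: R->5, L=7; G->plug->H->R->B->L->D->refl->H->L'->G->R'->E->plug->C
Char 5 ('C'): step: R->6, L=7; C->plug->E->R->C->L->E->refl->G->L'->A->R'->G->plug->H
Char 6 ('H'): step: R->7, L=7; H->plug->G->R->D->L->C->refl->A->L'->H->R'->F->plug->F
Char 7 ('D'): step: R->0, L->0 (L advanced); D->plug->D->R->H->L->F->refl->B->L'->C->R'->F->plug->F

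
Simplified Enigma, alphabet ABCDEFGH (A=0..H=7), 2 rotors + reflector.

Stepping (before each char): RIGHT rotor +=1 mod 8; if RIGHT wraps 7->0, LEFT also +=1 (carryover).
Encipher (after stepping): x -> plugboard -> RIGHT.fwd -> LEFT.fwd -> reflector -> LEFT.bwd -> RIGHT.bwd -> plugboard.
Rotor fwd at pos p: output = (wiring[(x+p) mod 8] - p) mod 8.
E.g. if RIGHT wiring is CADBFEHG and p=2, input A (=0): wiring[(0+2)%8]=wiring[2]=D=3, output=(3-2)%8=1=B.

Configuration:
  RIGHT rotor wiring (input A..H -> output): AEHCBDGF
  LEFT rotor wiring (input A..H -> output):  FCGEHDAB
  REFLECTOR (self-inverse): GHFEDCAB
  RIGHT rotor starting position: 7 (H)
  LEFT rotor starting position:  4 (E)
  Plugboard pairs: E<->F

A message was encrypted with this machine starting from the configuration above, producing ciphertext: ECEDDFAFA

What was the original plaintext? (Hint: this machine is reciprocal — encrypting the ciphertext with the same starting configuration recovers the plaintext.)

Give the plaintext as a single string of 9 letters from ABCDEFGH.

Char 1 ('E'): step: R->0, L->5 (L advanced); E->plug->F->R->D->L->A->refl->G->L'->A->R'->A->plug->A
Char 2 ('C'): step: R->1, L=5; C->plug->C->R->B->L->D->refl->E->L'->C->R'->E->plug->F
Char 3 ('E'): step: R->2, L=5; E->plug->F->R->D->L->A->refl->G->L'->A->R'->B->plug->B
Char 4 ('D'): step: R->3, L=5; D->plug->D->R->D->L->A->refl->G->L'->A->R'->C->plug->C
Char 5 ('D'): step: R->4, L=5; D->plug->D->R->B->L->D->refl->E->L'->C->R'->C->plug->C
Char 6 ('F'): step: R->5, L=5; F->plug->E->R->H->L->C->refl->F->L'->E->R'->H->plug->H
Char 7 ('A'): step: R->6, L=5; A->plug->A->R->A->L->G->refl->A->L'->D->R'->G->plug->G
Char 8 ('F'): step: R->7, L=5; F->plug->E->R->D->L->A->refl->G->L'->A->R'->D->plug->D
Char 9 ('A'): step: R->0, L->6 (L advanced); A->plug->A->R->A->L->C->refl->F->L'->H->R'->C->plug->C

Answer: AFBCCHGDC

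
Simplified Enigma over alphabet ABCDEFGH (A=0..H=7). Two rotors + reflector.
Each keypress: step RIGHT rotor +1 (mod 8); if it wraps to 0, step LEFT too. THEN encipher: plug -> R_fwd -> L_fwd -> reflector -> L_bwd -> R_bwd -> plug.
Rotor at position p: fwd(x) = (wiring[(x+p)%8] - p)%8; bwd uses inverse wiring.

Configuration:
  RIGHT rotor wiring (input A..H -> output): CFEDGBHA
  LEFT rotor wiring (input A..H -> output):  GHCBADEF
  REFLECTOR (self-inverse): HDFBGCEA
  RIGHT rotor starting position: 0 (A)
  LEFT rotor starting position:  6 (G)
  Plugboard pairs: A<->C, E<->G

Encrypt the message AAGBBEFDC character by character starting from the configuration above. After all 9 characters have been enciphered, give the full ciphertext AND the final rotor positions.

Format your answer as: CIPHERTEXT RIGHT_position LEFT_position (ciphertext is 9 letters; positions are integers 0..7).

Char 1 ('A'): step: R->1, L=6; A->plug->C->R->C->L->A->refl->H->L'->B->R'->H->plug->H
Char 2 ('A'): step: R->2, L=6; A->plug->C->R->E->L->E->refl->G->L'->A->R'->G->plug->E
Char 3 ('G'): step: R->3, L=6; G->plug->E->R->F->L->D->refl->B->L'->D->R'->B->plug->B
Char 4 ('B'): step: R->4, L=6; B->plug->B->R->F->L->D->refl->B->L'->D->R'->C->plug->A
Char 5 ('B'): step: R->5, L=6; B->plug->B->R->C->L->A->refl->H->L'->B->R'->H->plug->H
Char 6 ('E'): step: R->6, L=6; E->plug->G->R->A->L->G->refl->E->L'->E->R'->C->plug->A
Char 7 ('F'): step: R->7, L=6; F->plug->F->R->H->L->F->refl->C->L'->G->R'->C->plug->A
Char 8 ('D'): step: R->0, L->7 (L advanced); D->plug->D->R->D->L->D->refl->B->L'->F->R'->B->plug->B
Char 9 ('C'): step: R->1, L=7; C->plug->A->R->E->L->C->refl->F->L'->H->R'->G->plug->E
Final: ciphertext=HEBAHAABE, RIGHT=1, LEFT=7

Answer: HEBAHAABE 1 7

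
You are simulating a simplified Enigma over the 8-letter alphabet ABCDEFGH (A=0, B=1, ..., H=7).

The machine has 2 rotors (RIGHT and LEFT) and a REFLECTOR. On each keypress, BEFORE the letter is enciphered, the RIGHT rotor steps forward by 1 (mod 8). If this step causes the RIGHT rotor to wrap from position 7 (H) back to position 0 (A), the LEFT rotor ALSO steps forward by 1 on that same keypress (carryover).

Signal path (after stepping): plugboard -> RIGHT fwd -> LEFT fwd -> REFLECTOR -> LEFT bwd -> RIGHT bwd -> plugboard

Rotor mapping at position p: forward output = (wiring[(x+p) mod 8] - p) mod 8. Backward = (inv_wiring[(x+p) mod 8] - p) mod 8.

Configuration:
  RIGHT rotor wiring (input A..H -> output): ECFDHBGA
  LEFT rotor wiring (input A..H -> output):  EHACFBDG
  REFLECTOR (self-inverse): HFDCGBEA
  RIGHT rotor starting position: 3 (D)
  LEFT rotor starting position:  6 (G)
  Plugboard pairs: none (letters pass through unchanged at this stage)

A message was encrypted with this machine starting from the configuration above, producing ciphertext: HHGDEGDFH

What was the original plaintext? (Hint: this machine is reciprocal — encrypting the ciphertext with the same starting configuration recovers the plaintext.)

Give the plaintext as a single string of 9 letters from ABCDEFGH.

Char 1 ('H'): step: R->4, L=6; H->plug->H->R->H->L->D->refl->C->L'->E->R'->D->plug->D
Char 2 ('H'): step: R->5, L=6; H->plug->H->R->C->L->G->refl->E->L'->F->R'->E->plug->E
Char 3 ('G'): step: R->6, L=6; G->plug->G->R->B->L->A->refl->H->L'->G->R'->C->plug->C
Char 4 ('D'): step: R->7, L=6; D->plug->D->R->G->L->H->refl->A->L'->B->R'->A->plug->A
Char 5 ('E'): step: R->0, L->7 (L advanced); E->plug->E->R->H->L->E->refl->G->L'->F->R'->C->plug->C
Char 6 ('G'): step: R->1, L=7; G->plug->G->R->H->L->E->refl->G->L'->F->R'->F->plug->F
Char 7 ('D'): step: R->2, L=7; D->plug->D->R->H->L->E->refl->G->L'->F->R'->C->plug->C
Char 8 ('F'): step: R->3, L=7; F->plug->F->R->B->L->F->refl->B->L'->D->R'->D->plug->D
Char 9 ('H'): step: R->4, L=7; H->plug->H->R->H->L->E->refl->G->L'->F->R'->B->plug->B

Answer: DECACFCDB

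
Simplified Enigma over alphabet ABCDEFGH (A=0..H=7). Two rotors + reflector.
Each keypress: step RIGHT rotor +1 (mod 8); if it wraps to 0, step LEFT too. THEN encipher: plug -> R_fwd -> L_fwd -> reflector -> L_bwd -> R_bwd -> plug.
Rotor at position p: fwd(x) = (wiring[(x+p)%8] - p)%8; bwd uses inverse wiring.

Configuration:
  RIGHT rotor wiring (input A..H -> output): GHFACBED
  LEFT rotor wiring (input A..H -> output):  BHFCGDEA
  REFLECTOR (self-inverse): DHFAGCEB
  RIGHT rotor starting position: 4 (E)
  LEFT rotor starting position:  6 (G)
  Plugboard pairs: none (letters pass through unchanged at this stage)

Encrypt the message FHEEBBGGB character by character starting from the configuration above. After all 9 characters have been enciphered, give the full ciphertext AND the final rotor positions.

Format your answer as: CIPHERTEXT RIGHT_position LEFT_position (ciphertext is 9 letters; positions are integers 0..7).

Char 1 ('F'): step: R->5, L=6; F->plug->F->R->A->L->G->refl->E->L'->F->R'->H->plug->H
Char 2 ('H'): step: R->6, L=6; H->plug->H->R->D->L->B->refl->H->L'->E->R'->G->plug->G
Char 3 ('E'): step: R->7, L=6; E->plug->E->R->B->L->C->refl->F->L'->H->R'->B->plug->B
Char 4 ('E'): step: R->0, L->7 (L advanced); E->plug->E->R->C->L->A->refl->D->L'->E->R'->G->plug->G
Char 5 ('B'): step: R->1, L=7; B->plug->B->R->E->L->D->refl->A->L'->C->R'->G->plug->G
Char 6 ('B'): step: R->2, L=7; B->plug->B->R->G->L->E->refl->G->L'->D->R'->A->plug->A
Char 7 ('G'): step: R->3, L=7; G->plug->G->R->E->L->D->refl->A->L'->C->R'->H->plug->H
Char 8 ('G'): step: R->4, L=7; G->plug->G->R->B->L->C->refl->F->L'->H->R'->D->plug->D
Char 9 ('B'): step: R->5, L=7; B->plug->B->R->H->L->F->refl->C->L'->B->R'->D->plug->D
Final: ciphertext=HGBGGAHDD, RIGHT=5, LEFT=7

Answer: HGBGGAHDD 5 7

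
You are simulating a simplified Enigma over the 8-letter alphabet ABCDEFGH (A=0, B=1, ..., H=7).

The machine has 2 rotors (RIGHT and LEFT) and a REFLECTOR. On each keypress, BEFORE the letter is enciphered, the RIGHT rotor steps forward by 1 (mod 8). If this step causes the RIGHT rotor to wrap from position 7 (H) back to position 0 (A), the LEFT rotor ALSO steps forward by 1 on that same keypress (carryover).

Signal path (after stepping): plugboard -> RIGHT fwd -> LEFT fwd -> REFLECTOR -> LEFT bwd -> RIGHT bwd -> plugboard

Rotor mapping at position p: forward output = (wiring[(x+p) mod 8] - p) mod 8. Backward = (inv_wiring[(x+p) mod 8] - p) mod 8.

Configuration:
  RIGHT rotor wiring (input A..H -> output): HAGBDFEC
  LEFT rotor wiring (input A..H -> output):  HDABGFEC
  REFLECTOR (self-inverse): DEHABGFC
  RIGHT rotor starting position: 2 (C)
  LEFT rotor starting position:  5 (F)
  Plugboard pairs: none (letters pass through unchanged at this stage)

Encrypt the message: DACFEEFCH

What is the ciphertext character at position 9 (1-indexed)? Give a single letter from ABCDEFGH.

Char 1 ('D'): step: R->3, L=5; D->plug->D->R->B->L->H->refl->C->L'->D->R'->H->plug->H
Char 2 ('A'): step: R->4, L=5; A->plug->A->R->H->L->B->refl->E->L'->G->R'->D->plug->D
Char 3 ('C'): step: R->5, L=5; C->plug->C->R->F->L->D->refl->A->L'->A->R'->A->plug->A
Char 4 ('F'): step: R->6, L=5; F->plug->F->R->D->L->C->refl->H->L'->B->R'->C->plug->C
Char 5 ('E'): step: R->7, L=5; E->plug->E->R->C->L->F->refl->G->L'->E->R'->F->plug->F
Char 6 ('E'): step: R->0, L->6 (L advanced); E->plug->E->R->D->L->F->refl->G->L'->A->R'->B->plug->B
Char 7 ('F'): step: R->1, L=6; F->plug->F->R->D->L->F->refl->G->L'->A->R'->C->plug->C
Char 8 ('C'): step: R->2, L=6; C->plug->C->R->B->L->E->refl->B->L'->C->R'->E->plug->E
Char 9 ('H'): step: R->3, L=6; H->plug->H->R->D->L->F->refl->G->L'->A->R'->B->plug->B

B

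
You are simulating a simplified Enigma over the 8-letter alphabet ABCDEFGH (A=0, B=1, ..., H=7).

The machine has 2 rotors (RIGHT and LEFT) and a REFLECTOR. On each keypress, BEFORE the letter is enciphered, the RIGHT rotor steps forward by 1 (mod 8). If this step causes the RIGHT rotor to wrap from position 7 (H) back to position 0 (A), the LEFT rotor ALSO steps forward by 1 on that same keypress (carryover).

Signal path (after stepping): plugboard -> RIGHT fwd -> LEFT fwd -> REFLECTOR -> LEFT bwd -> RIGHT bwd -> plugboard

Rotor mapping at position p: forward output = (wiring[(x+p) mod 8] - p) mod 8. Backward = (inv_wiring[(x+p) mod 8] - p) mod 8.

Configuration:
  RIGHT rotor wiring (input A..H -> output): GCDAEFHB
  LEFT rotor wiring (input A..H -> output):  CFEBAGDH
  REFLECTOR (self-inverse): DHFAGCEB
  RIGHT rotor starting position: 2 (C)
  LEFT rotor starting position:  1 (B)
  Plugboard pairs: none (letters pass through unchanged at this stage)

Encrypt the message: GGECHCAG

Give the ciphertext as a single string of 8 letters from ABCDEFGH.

Answer: FCCGGBEA

Derivation:
Char 1 ('G'): step: R->3, L=1; G->plug->G->R->H->L->B->refl->H->L'->D->R'->F->plug->F
Char 2 ('G'): step: R->4, L=1; G->plug->G->R->H->L->B->refl->H->L'->D->R'->C->plug->C
Char 3 ('E'): step: R->5, L=1; E->plug->E->R->F->L->C->refl->F->L'->E->R'->C->plug->C
Char 4 ('C'): step: R->6, L=1; C->plug->C->R->A->L->E->refl->G->L'->G->R'->G->plug->G
Char 5 ('H'): step: R->7, L=1; H->plug->H->R->A->L->E->refl->G->L'->G->R'->G->plug->G
Char 6 ('C'): step: R->0, L->2 (L advanced); C->plug->C->R->D->L->E->refl->G->L'->C->R'->B->plug->B
Char 7 ('A'): step: R->1, L=2; A->plug->A->R->B->L->H->refl->B->L'->E->R'->E->plug->E
Char 8 ('G'): step: R->2, L=2; G->plug->G->R->E->L->B->refl->H->L'->B->R'->A->plug->A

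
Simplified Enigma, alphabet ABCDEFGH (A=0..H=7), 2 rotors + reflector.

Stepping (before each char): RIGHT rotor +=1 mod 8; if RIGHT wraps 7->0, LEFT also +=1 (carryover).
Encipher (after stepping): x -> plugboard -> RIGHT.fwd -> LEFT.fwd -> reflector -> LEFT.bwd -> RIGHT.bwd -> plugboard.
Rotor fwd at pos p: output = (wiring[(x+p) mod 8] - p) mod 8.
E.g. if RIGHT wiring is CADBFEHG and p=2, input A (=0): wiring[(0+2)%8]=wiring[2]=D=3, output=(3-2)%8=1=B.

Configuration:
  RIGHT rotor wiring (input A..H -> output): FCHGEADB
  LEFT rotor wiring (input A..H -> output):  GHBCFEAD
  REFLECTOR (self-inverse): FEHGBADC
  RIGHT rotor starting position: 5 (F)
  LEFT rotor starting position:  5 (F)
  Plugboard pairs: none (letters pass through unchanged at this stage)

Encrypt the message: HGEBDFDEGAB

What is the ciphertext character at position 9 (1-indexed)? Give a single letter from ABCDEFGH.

Char 1 ('H'): step: R->6, L=5; H->plug->H->R->C->L->G->refl->D->L'->B->R'->E->plug->E
Char 2 ('G'): step: R->7, L=5; G->plug->G->R->B->L->D->refl->G->L'->C->R'->A->plug->A
Char 3 ('E'): step: R->0, L->6 (L advanced); E->plug->E->R->E->L->D->refl->G->L'->H->R'->C->plug->C
Char 4 ('B'): step: R->1, L=6; B->plug->B->R->G->L->H->refl->C->L'->A->R'->G->plug->G
Char 5 ('D'): step: R->2, L=6; D->plug->D->R->G->L->H->refl->C->L'->A->R'->H->plug->H
Char 6 ('F'): step: R->3, L=6; F->plug->F->R->C->L->A->refl->F->L'->B->R'->B->plug->B
Char 7 ('D'): step: R->4, L=6; D->plug->D->R->F->L->E->refl->B->L'->D->R'->G->plug->G
Char 8 ('E'): step: R->5, L=6; E->plug->E->R->F->L->E->refl->B->L'->D->R'->A->plug->A
Char 9 ('G'): step: R->6, L=6; G->plug->G->R->G->L->H->refl->C->L'->A->R'->F->plug->F

F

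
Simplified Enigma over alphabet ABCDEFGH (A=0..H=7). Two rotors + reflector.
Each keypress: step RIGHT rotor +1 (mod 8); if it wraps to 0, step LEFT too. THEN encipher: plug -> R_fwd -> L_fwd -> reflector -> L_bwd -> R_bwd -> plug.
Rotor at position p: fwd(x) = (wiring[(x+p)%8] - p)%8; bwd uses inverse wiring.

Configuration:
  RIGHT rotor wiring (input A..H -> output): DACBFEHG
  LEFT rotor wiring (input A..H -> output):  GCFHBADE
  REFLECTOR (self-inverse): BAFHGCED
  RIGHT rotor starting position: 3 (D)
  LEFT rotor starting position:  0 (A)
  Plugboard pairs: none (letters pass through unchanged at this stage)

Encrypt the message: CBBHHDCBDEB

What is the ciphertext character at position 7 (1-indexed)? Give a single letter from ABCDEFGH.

Char 1 ('C'): step: R->4, L=0; C->plug->C->R->D->L->H->refl->D->L'->G->R'->G->plug->G
Char 2 ('B'): step: R->5, L=0; B->plug->B->R->C->L->F->refl->C->L'->B->R'->C->plug->C
Char 3 ('B'): step: R->6, L=0; B->plug->B->R->A->L->G->refl->E->L'->H->R'->G->plug->G
Char 4 ('H'): step: R->7, L=0; H->plug->H->R->A->L->G->refl->E->L'->H->R'->A->plug->A
Char 5 ('H'): step: R->0, L->1 (L advanced); H->plug->H->R->G->L->D->refl->H->L'->E->R'->F->plug->F
Char 6 ('D'): step: R->1, L=1; D->plug->D->R->E->L->H->refl->D->L'->G->R'->F->plug->F
Char 7 ('C'): step: R->2, L=1; C->plug->C->R->D->L->A->refl->B->L'->A->R'->A->plug->A

A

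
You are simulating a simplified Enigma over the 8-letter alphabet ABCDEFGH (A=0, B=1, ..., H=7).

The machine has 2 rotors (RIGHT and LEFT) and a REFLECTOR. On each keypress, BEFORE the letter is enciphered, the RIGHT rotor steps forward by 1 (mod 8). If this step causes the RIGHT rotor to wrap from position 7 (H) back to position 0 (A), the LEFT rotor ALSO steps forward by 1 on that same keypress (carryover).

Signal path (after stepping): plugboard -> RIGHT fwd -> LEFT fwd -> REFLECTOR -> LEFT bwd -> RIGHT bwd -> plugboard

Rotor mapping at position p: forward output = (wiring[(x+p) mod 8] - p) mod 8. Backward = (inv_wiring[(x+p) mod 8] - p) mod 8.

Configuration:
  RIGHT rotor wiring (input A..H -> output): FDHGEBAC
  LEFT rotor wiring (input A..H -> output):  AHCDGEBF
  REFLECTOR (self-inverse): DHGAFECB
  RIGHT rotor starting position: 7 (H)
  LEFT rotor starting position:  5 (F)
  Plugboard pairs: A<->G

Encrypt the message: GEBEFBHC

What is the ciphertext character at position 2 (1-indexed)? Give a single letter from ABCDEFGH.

Char 1 ('G'): step: R->0, L->6 (L advanced); G->plug->A->R->F->L->F->refl->E->L'->E->R'->E->plug->E
Char 2 ('E'): step: R->1, L=6; E->plug->E->R->A->L->D->refl->A->L'->G->R'->B->plug->B

B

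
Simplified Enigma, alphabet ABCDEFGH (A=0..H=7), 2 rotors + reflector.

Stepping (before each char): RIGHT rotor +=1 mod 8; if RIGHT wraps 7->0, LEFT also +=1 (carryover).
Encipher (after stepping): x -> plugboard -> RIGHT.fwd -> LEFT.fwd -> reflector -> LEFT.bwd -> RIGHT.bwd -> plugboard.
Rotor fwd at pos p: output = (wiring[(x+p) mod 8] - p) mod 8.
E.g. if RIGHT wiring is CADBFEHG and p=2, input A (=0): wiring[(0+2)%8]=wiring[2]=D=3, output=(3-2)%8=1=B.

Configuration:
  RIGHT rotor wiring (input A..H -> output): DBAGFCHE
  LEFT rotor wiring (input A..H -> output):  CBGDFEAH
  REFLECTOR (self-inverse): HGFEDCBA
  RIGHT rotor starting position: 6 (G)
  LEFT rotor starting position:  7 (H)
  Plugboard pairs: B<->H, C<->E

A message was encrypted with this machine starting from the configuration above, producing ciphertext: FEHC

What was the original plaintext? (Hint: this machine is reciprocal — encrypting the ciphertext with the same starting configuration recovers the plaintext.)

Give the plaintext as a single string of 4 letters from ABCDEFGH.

Char 1 ('F'): step: R->7, L=7; F->plug->F->R->G->L->F->refl->C->L'->C->R'->C->plug->E
Char 2 ('E'): step: R->0, L->0 (L advanced); E->plug->C->R->A->L->C->refl->F->L'->E->R'->H->plug->B
Char 3 ('H'): step: R->1, L=0; H->plug->B->R->H->L->H->refl->A->L'->G->R'->F->plug->F
Char 4 ('C'): step: R->2, L=0; C->plug->E->R->F->L->E->refl->D->L'->D->R'->C->plug->E

Answer: EBFE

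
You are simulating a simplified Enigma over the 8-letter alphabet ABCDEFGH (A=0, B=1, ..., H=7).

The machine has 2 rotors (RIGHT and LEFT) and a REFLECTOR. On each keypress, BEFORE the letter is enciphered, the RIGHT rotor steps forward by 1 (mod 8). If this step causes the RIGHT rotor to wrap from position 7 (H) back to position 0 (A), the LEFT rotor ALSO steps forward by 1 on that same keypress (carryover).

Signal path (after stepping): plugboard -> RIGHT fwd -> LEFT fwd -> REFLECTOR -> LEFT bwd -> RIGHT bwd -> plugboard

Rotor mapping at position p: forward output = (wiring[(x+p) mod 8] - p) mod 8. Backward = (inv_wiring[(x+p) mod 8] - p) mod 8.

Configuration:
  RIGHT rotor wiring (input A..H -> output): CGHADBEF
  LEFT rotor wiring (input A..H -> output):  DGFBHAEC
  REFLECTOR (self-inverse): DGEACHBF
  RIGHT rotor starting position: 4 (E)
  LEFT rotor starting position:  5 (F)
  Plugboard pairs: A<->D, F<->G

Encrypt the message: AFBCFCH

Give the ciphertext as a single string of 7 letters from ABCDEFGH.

Answer: CAGGAAE

Derivation:
Char 1 ('A'): step: R->5, L=5; A->plug->D->R->F->L->A->refl->D->L'->A->R'->C->plug->C
Char 2 ('F'): step: R->6, L=5; F->plug->G->R->F->L->A->refl->D->L'->A->R'->D->plug->A
Char 3 ('B'): step: R->7, L=5; B->plug->B->R->D->L->G->refl->B->L'->E->R'->F->plug->G
Char 4 ('C'): step: R->0, L->6 (L advanced); C->plug->C->R->H->L->C->refl->E->L'->B->R'->F->plug->G
Char 5 ('F'): step: R->1, L=6; F->plug->G->R->E->L->H->refl->F->L'->C->R'->D->plug->A
Char 6 ('C'): step: R->2, L=6; C->plug->C->R->B->L->E->refl->C->L'->H->R'->D->plug->A
Char 7 ('H'): step: R->3, L=6; H->plug->H->R->E->L->H->refl->F->L'->C->R'->E->plug->E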